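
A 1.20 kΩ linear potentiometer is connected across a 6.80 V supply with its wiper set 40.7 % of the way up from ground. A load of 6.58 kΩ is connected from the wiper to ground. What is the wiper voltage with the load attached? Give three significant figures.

V ≈ 2.65 V

The wiper splits the pot into (1−α)R = 711.6 Ω above and αR = 488.4 Ω below.
Lower section ‖ load = 454.7 Ω.
V_wiper = 6.80 × 454.7/(711.6 + 454.7) = 2.65 V.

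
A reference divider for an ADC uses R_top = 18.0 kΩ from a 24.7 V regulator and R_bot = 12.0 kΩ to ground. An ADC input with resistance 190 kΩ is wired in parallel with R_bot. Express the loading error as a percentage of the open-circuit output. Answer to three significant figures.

3.65 %

The divider's output (Thévenin) resistance is R_top‖R_bot = 7.200 kΩ.
Fractional drop under load = R_th/(R_th + R_L) = 7.200 / (7.200 + 190) = 0.03651.
So the output falls by 3.65 %.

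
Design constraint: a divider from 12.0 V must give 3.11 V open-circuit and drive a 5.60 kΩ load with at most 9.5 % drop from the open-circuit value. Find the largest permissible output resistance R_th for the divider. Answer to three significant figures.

R_th ≤ 588 Ω

Loading drop = R_th/(R_th + R_L) ≤ 0.0950, so R_th ≤ R_L · ε/(1−ε) = 5.60 kΩ × 0.0950/0.9050 = 588 Ω.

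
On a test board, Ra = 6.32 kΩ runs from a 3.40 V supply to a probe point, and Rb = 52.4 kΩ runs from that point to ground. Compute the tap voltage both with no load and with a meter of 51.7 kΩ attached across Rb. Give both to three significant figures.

Unloaded: 3.03 V; loaded: 2.74 V

Open-circuit: V = 3.40 × 52.4/(6.32 + 52.4) = 3.03 V.
With the load, Rb becomes Rb‖R_L = 26.02 kΩ, so V = 3.40 × 26.02/32.34 = 2.74 V.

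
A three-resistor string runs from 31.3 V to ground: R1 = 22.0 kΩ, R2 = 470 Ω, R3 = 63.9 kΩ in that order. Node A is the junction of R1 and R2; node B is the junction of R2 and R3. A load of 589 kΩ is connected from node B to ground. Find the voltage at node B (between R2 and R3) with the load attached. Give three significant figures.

At node B, R3 is in parallel with the load: R3‖R_L = 57650 Ω.
Below node A the resistance is R2 + (R3‖R_L) = 58120 Ω, so V_A = 31.3 × 58120/80120 = 22.70 V.
Then V_B = V_A × (R3‖R_L)/(R2 + R3‖R_L) = 22.70 × 57650/58120 = 22.5 V.

V ≈ 22.5 V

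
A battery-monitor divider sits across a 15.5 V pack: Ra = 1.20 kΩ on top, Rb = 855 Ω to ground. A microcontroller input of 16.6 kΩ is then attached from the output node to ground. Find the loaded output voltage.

The load sits in parallel with Rb: Rb‖R_L = (855 × 16600) / (855 + 16600) = 813.1 Ω.
V_out = 15.5 × 813.1 / (1200 + 813.1) = 15.5 × 813.1/2013 = 6.26 V.
(Unloaded it would have been 6.45 V.)

V_out ≈ 6.26 V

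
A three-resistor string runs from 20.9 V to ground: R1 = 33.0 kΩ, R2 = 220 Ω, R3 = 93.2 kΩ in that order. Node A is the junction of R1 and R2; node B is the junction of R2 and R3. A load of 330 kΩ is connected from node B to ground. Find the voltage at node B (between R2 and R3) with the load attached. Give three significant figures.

At node B, R3 is in parallel with the load: R3‖R_L = 72670 Ω.
Below node A the resistance is R2 + (R3‖R_L) = 72890 Ω, so V_A = 20.9 × 72890/105900 = 14.39 V.
Then V_B = V_A × (R3‖R_L)/(R2 + R3‖R_L) = 14.39 × 72670/72890 = 14.3 V.

V ≈ 14.3 V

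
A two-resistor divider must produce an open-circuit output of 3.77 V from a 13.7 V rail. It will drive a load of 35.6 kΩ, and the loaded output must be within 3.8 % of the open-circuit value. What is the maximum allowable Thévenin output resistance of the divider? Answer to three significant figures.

Loading drop = R_th/(R_th + R_L) ≤ 0.0380, so R_th ≤ R_L · ε/(1−ε) = 35.6 kΩ × 0.0380/0.9620 = 1.41 kΩ.

R_th ≤ 1.41 kΩ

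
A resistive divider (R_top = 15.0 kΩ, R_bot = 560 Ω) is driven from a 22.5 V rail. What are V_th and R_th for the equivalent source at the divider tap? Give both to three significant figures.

V_th is the open-circuit tap voltage: 22.5 × 560/(15000 + 560) = 0.810 V.
With the supply zeroed, R_top and R_bot appear in parallel from the tap: R_th = R_top‖R_bot = (15000 × 560)/15560 = 540 Ω.

V_th = 0.810 V, R_th = 540 Ω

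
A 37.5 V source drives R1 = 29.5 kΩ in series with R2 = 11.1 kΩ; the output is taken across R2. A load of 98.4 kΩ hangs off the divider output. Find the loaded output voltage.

V_out ≈ 9.48 V

The load sits in parallel with R2: R2‖R_L = (11.1 × 98.4) / (11.1 + 98.4) = 9.975 kΩ.
V_out = 37.5 × 9.975 / (29.5 + 9.975) = 37.5 × 9.975/39.47 = 9.48 V.
(Unloaded it would have been 10.3 V.)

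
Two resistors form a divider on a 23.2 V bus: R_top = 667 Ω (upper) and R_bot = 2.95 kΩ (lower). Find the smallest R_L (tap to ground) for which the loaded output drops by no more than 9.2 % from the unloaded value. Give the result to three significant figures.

R_L(min) ≈ 5.37 kΩ

Output resistance R_th = R_top‖R_bot = (667 × 2950)/3617 = 544.0 Ω.
The fractional drop is R_th/(R_th + R_L); requiring this ≤ 0.0920 gives R_L ≥ R_th(1/0.0920 − 1) = 544.0 × 9.870 = 5.37 kΩ.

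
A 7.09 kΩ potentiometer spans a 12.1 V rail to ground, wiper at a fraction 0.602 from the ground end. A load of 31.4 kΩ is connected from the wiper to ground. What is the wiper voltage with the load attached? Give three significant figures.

V ≈ 6.91 V

The wiper splits the pot into (1−α)R = 2.822 kΩ above and αR = 4.268 kΩ below.
Lower section ‖ load = 3.757 kΩ.
V_wiper = 12.1 × 3.757/(2.822 + 3.757) = 6.91 V.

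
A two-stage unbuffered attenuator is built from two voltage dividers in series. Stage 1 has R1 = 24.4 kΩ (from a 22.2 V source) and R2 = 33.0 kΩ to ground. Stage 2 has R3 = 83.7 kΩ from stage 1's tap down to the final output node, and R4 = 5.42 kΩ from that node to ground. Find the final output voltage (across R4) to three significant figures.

V_out ≈ 0.671 V

Stage 2 presents R3+R4 = 89.12 kΩ as a load on stage 1's tap.
Stage 1's lower leg becomes R2‖(R3+R4) = 24.08 kΩ, so V_mid = 22.2 × 24.08/48.48 = 11.03 V.
Stage 2 is itself unloaded: V_out = V_mid × R4/(R3+R4) = 11.03 × 5.42/89.12 = 0.671 V.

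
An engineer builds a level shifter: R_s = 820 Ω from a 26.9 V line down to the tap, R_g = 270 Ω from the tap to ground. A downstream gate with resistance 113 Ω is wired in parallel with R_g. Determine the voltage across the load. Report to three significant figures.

V_out ≈ 2.38 V

The load sits in parallel with R_g: R_g‖R_L = (270 × 113) / (270 + 113) = 79.66 Ω.
V_out = 26.9 × 79.66 / (820 + 79.66) = 26.9 × 79.66/899.7 = 2.38 V.
(Unloaded it would have been 6.66 V.)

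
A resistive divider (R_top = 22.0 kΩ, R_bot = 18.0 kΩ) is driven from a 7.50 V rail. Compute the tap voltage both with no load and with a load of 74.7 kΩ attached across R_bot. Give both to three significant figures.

Open-circuit: V = 7.50 × 18.0/(22.0 + 18.0) = 3.38 V.
With the load, R_bot becomes R_bot‖R_L = 14.50 kΩ, so V = 7.50 × 14.50/36.50 = 2.98 V.

Unloaded: 3.38 V; loaded: 2.98 V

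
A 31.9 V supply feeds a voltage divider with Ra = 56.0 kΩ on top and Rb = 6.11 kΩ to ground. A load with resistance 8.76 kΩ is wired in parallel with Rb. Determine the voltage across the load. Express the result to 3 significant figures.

The load sits in parallel with Rb: Rb‖R_L = (6.11 × 8.76) / (6.11 + 8.76) = 3.599 kΩ.
V_out = 31.9 × 3.599 / (56.0 + 3.599) = 31.9 × 3.599/59.60 = 1.93 V.

V_out ≈ 1.93 V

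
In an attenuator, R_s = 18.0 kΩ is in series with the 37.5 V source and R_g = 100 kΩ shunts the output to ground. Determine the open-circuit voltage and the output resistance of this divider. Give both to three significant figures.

V_th is the open-circuit tap voltage: 37.5 × 100/(18.0 + 100) = 31.8 V.
With the supply zeroed, R_s and R_g appear in parallel from the tap: R_th = R_s‖R_g = (18.0 × 100)/118.0 = 15.3 kΩ.

V_th = 31.8 V, R_th = 15.3 kΩ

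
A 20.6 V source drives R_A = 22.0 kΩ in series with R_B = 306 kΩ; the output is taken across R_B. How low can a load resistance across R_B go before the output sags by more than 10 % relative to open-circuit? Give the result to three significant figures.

R_L(min) ≈ 185 kΩ

Output resistance R_th = R_A‖R_B = (22.0 × 306)/328.0 = 20.52 kΩ.
The fractional drop is R_th/(R_th + R_L); requiring this ≤ 0.100 gives R_L ≥ R_th(1/0.100 − 1) = 20.52 × 9.000 = 185 kΩ.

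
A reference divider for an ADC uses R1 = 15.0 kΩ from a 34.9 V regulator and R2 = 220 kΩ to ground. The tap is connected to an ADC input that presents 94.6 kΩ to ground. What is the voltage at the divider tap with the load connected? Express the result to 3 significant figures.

The load sits in parallel with R2: R2‖R_L = (220 × 94.6) / (220 + 94.6) = 66.15 kΩ.
V_out = 34.9 × 66.15 / (15.0 + 66.15) = 34.9 × 66.15/81.15 = 28.4 V.

V_out ≈ 28.4 V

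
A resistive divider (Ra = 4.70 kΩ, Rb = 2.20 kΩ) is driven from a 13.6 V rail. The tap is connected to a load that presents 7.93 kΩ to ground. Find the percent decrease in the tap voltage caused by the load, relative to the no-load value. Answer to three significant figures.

Unloaded V = 13.6 × 2.20/6.900 = 4.336 V.
Loaded: Rb‖R_L = 1.722 kΩ, giving V = 13.6 × 1.722/6.422 = 3.647 V.
Drop = (4.336 − 3.647) / 4.336 = 15.9 %.

15.9 %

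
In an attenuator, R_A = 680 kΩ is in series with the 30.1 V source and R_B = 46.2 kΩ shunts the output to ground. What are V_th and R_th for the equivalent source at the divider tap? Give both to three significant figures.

V_th is the open-circuit tap voltage: 30.1 × 46.2/(680 + 46.2) = 1.91 V.
With the supply zeroed, R_A and R_B appear in parallel from the tap: R_th = R_A‖R_B = (680 × 46.2)/726.2 = 43.3 kΩ.

V_th = 1.91 V, R_th = 43.3 kΩ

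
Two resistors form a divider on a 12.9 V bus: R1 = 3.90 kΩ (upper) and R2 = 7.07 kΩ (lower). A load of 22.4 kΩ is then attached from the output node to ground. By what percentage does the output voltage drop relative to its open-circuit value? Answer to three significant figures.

10.1 %

Unloaded V = 12.9 × 7.07/10.97 = 8.3139 V.
Loaded: R2‖R_L = 5.374 kΩ, giving V = 12.9 × 5.374/9.274 = 7.4751 V.
Drop = (8.3139 − 7.4751) / 8.3139 = 10.1 %.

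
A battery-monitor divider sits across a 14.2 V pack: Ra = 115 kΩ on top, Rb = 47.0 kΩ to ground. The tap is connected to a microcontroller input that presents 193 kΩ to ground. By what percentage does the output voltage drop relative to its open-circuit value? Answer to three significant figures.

14.7 %

Unloaded V = 14.2 × 47.0/162.0 = 4.1198 V.
Loaded: Rb‖R_L = 37.80 kΩ, giving V = 14.2 × 37.80/152.8 = 3.5125 V.
Drop = (4.1198 − 3.5125) / 4.1198 = 14.7 %.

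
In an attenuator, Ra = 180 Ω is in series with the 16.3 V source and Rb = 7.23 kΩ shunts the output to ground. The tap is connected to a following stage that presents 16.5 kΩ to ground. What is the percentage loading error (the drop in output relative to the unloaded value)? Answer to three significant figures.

1.05 %

The divider's output (Thévenin) resistance is Ra‖Rb = 175.6 Ω.
Fractional drop under load = R_th/(R_th + R_L) = 175.6 / (175.6 + 16500) = 0.01053.
So the output falls by 1.05 %.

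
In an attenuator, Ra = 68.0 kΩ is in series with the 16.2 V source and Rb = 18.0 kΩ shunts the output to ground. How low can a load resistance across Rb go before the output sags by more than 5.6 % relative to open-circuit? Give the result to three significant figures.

R_L(min) ≈ 240 kΩ

Output resistance R_th = Ra‖Rb = (68.0 × 18.0)/86.00 = 14.23 kΩ.
The fractional drop is R_th/(R_th + R_L); requiring this ≤ 0.0560 gives R_L ≥ R_th(1/0.0560 − 1) = 14.23 × 16.86 = 240 kΩ.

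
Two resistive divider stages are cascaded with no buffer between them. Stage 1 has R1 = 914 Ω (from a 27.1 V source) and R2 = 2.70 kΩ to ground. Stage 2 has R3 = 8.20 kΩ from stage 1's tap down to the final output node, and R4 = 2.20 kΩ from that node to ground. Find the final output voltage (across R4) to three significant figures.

V_out ≈ 4.02 V

Stage 2 presents R3+R4 = 10400 Ω as a load on stage 1's tap.
Stage 1's lower leg becomes R2‖(R3+R4) = 2144 Ω, so V_mid = 27.1 × 2144/3058 = 19.00 V.
Stage 2 is itself unloaded: V_out = V_mid × R4/(R3+R4) = 19.00 × 2200/10400 = 4.02 V.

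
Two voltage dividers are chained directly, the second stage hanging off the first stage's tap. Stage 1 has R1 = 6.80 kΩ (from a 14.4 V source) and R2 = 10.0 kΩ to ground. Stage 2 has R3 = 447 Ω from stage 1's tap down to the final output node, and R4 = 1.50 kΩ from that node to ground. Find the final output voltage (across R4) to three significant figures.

V_out ≈ 2.14 V

Stage 2 presents R3+R4 = 1947 Ω as a load on stage 1's tap.
Stage 1's lower leg becomes R2‖(R3+R4) = 1630 Ω, so V_mid = 14.4 × 1630/8430 = 2.784 V.
Stage 2 is itself unloaded: V_out = V_mid × R4/(R3+R4) = 2.784 × 1500/1947 = 2.14 V.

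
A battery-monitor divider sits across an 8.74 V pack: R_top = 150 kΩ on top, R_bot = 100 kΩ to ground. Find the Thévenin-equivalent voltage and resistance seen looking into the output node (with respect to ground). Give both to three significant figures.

V_th = 3.50 V, R_th = 60.0 kΩ

V_th is the open-circuit tap voltage: 8.74 × 100/(150 + 100) = 3.50 V.
With the supply zeroed, R_top and R_bot appear in parallel from the tap: R_th = R_top‖R_bot = (150 × 100)/250.0 = 60.0 kΩ.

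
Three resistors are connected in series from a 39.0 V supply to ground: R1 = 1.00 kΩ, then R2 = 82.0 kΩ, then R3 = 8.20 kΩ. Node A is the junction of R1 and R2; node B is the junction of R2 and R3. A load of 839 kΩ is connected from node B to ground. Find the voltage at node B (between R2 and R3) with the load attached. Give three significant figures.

At node B, R3 is in parallel with the load: R3‖R_L = 8.121 kΩ.
Below node A the resistance is R2 + (R3‖R_L) = 90.12 kΩ, so V_A = 39.0 × 90.12/91.12 = 38.57 V.
Then V_B = V_A × (R3‖R_L)/(R2 + R3‖R_L) = 38.57 × 8.121/90.12 = 3.48 V.

V ≈ 3.48 V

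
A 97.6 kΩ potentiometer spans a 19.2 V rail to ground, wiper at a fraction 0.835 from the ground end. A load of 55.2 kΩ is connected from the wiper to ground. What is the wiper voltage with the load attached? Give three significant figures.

The wiper splits the pot into (1−α)R = 16.10 kΩ above and αR = 81.50 kΩ below.
Lower section ‖ load = 32.91 kΩ.
V_wiper = 19.2 × 32.91/(16.10 + 32.91) = 12.9 V.

V ≈ 12.9 V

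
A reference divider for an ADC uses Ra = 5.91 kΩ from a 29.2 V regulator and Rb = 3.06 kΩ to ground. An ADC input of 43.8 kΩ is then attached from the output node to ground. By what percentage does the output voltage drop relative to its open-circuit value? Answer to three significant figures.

4.40 %

The divider's output (Thévenin) resistance is Ra‖Rb = 2.016 kΩ.
Fractional drop under load = R_th/(R_th + R_L) = 2.016 / (2.016 + 43.8) = 0.04400.
So the output falls by 4.40 %.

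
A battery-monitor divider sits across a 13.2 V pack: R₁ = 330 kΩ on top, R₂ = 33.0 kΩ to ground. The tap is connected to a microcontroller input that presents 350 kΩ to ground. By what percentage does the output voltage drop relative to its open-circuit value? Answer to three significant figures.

The divider's output (Thévenin) resistance is R₁‖R₂ = 30.00 kΩ.
Fractional drop under load = R_th/(R_th + R_L) = 30.00 / (30.00 + 350) = 0.07895.
So the output falls by 7.89 %.

7.89 %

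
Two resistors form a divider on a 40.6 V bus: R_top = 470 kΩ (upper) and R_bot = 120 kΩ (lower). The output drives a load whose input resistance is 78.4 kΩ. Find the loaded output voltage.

The load sits in parallel with R_bot: R_bot‖R_L = (120 × 78.4) / (120 + 78.4) = 47.42 kΩ.
V_out = 40.6 × 47.42 / (470 + 47.42) = 40.6 × 47.42/517.4 = 3.72 V.

V_out ≈ 3.72 V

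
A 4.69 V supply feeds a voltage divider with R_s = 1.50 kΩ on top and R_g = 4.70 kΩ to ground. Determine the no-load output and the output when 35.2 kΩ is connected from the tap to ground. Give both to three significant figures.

Unloaded: 3.56 V; loaded: 3.44 V

Open-circuit: V = 4.69 × 4.70/(1.50 + 4.70) = 3.56 V.
With the load, R_g becomes R_g‖R_L = 4.146 kΩ, so V = 4.69 × 4.146/5.646 = 3.44 V.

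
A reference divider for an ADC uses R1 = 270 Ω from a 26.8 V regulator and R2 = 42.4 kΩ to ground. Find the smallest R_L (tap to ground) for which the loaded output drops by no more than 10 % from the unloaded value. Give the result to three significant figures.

Output resistance R_th = R1‖R2 = (270 × 42400)/42670 = 268.3 Ω.
The fractional drop is R_th/(R_th + R_L); requiring this ≤ 0.100 gives R_L ≥ R_th(1/0.100 − 1) = 268.3 × 9.000 = 2.41 kΩ.

R_L(min) ≈ 2.41 kΩ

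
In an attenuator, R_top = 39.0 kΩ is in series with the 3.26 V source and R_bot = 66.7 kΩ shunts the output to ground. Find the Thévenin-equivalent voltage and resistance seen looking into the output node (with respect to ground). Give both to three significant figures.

V_th = 2.06 V, R_th = 24.6 kΩ

V_th is the open-circuit tap voltage: 3.26 × 66.7/(39.0 + 66.7) = 2.06 V.
With the supply zeroed, R_top and R_bot appear in parallel from the tap: R_th = R_top‖R_bot = (39.0 × 66.7)/105.7 = 24.6 kΩ.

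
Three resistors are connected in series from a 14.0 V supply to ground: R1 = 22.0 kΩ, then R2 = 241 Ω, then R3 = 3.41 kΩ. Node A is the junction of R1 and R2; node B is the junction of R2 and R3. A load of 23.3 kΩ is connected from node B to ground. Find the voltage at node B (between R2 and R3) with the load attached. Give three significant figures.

V ≈ 1.65 V

At node B, R3 is in parallel with the load: R3‖R_L = 2975 Ω.
Below node A the resistance is R2 + (R3‖R_L) = 3216 Ω, so V_A = 14.0 × 3216/25220 = 1.785 V.
Then V_B = V_A × (R3‖R_L)/(R2 + R3‖R_L) = 1.785 × 2975/3216 = 1.65 V.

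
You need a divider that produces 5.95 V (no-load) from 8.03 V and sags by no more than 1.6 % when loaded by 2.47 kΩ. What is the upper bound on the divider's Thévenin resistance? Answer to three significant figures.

Loading drop = R_th/(R_th + R_L) ≤ 0.0160, so R_th ≤ R_L · ε/(1−ε) = 2.47 kΩ × 0.0160/0.9840 = 40.2 Ω.
(Any R1, R2 with R2/(R1+R2) = 0.741 and R1‖R2 ≤ 40.2 Ω will meet the spec.)

R_th ≤ 40.2 Ω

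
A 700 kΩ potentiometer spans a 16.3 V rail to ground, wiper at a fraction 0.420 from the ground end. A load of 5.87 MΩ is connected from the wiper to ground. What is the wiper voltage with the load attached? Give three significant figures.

V ≈ 6.65 V

The wiper splits the pot into (1−α)R = 406.0 kΩ above and αR = 294.0 kΩ below.
Lower section ‖ load = 280.0 kΩ.
V_wiper = 16.3 × 280.0/(406.0 + 280.0) = 6.65 V.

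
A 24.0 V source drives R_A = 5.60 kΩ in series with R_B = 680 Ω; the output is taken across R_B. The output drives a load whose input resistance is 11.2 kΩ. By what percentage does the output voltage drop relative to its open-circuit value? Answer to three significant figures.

The divider's output (Thévenin) resistance is R_A‖R_B = 606.4 Ω.
Fractional drop under load = R_th/(R_th + R_L) = 606.4 / (606.4 + 11200) = 0.05136.
So the output falls by 5.14 %.

5.14 %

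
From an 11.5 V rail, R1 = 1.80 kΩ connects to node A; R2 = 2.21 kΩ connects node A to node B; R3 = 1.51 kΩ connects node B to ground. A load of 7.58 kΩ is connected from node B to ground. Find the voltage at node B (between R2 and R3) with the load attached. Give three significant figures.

At node B, R3 is in parallel with the load: R3‖R_L = 1.259 kΩ.
Below node A the resistance is R2 + (R3‖R_L) = 3.469 kΩ, so V_A = 11.5 × 3.469/5.269 = 7.571 V.
Then V_B = V_A × (R3‖R_L)/(R2 + R3‖R_L) = 7.571 × 1.259/3.469 = 2.75 V.

V ≈ 2.75 V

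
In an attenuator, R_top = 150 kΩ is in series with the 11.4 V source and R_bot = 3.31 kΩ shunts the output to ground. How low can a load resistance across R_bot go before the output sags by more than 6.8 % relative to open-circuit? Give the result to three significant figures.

Output resistance R_th = R_top‖R_bot = (150 × 3.31)/153.3 = 3.239 kΩ.
The fractional drop is R_th/(R_th + R_L); requiring this ≤ 0.0680 gives R_L ≥ R_th(1/0.0680 − 1) = 3.239 × 13.71 = 44.4 kΩ.

R_L(min) ≈ 44.4 kΩ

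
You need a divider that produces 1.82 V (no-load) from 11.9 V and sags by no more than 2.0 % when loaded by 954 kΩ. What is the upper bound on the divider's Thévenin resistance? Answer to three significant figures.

R_th ≤ 19.5 kΩ

Loading drop = R_th/(R_th + R_L) ≤ 0.0200, so R_th ≤ R_L · ε/(1−ε) = 954 kΩ × 0.0200/0.9800 = 19.5 kΩ.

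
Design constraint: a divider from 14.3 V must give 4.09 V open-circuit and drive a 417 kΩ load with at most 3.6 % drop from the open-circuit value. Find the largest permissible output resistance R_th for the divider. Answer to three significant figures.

Loading drop = R_th/(R_th + R_L) ≤ 0.0360, so R_th ≤ R_L · ε/(1−ε) = 417 kΩ × 0.0360/0.9640 = 15.6 kΩ.
(Any R1, R2 with R2/(R1+R2) = 0.286 and R1‖R2 ≤ 15.6 kΩ will meet the spec.)

R_th ≤ 15.6 kΩ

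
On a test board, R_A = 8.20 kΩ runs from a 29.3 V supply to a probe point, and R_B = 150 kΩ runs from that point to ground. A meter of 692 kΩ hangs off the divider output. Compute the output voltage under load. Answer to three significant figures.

V_out ≈ 27.5 V

The load sits in parallel with R_B: R_B‖R_L = (150 × 692) / (150 + 692) = 123.3 kΩ.
V_out = 29.3 × 123.3 / (8.20 + 123.3) = 29.3 × 123.3/131.5 = 27.5 V.
(Unloaded it would have been 27.8 V.)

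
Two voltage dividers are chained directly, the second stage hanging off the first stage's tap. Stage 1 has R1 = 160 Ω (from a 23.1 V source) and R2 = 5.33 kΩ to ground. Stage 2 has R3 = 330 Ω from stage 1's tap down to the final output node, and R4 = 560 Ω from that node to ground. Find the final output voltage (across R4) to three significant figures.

V_out ≈ 12.0 V

Stage 2 presents R3+R4 = 890.0 Ω as a load on stage 1's tap.
Stage 1's lower leg becomes R2‖(R3+R4) = 762.7 Ω, so V_mid = 23.1 × 762.7/922.7 = 19.09 V.
Stage 2 is itself unloaded: V_out = V_mid × R4/(R3+R4) = 19.09 × 560/890.0 = 12.0 V.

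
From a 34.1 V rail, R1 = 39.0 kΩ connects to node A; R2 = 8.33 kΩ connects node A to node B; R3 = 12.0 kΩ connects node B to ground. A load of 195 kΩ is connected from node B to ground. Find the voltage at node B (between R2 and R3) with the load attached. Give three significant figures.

At node B, R3 is in parallel with the load: R3‖R_L = 11.30 kΩ.
Below node A the resistance is R2 + (R3‖R_L) = 19.63 kΩ, so V_A = 34.1 × 19.63/58.63 = 11.42 V.
Then V_B = V_A × (R3‖R_L)/(R2 + R3‖R_L) = 11.42 × 11.30/19.63 = 6.57 V.

V ≈ 6.57 V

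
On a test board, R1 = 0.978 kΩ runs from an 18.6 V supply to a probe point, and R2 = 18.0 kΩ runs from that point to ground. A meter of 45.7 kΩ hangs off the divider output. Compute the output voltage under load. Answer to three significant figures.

V_out ≈ 17.3 V

The load sits in parallel with R2: R2‖R_L = (18000 × 45700) / (18000 + 45700) = 12910 Ω.
V_out = 18.6 × 12910 / (978 + 12910) = 18.6 × 12910/13890 = 17.3 V.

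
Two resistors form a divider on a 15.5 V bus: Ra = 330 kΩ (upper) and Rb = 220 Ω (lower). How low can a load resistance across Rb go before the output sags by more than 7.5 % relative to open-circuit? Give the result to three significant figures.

R_L(min) ≈ 2.71 kΩ

Output resistance R_th = Ra‖Rb = (330000 × 220)/330200 = 219.9 Ω.
The fractional drop is R_th/(R_th + R_L); requiring this ≤ 0.0750 gives R_L ≥ R_th(1/0.0750 − 1) = 219.9 × 12.33 = 2.71 kΩ.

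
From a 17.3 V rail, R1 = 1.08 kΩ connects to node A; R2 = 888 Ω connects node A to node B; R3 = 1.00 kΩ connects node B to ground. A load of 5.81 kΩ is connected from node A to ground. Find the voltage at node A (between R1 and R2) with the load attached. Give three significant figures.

V ≈ 9.84 V

Below node A the series string R2+R3 = 1888 Ω sits in parallel with the 5810 Ω load: 1425 Ω.
V_A = 17.3 × 1425/(1080 + 1425) = 9.84 V.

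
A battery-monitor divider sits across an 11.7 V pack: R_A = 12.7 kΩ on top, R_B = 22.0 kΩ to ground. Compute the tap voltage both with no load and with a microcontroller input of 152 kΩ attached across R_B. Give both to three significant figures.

Unloaded: 7.42 V; loaded: 7.04 V

Open-circuit: V = 11.7 × 22.0/(12.7 + 22.0) = 7.42 V.
With the load, R_B becomes R_B‖R_L = 19.22 kΩ, so V = 11.7 × 19.22/31.92 = 7.04 V.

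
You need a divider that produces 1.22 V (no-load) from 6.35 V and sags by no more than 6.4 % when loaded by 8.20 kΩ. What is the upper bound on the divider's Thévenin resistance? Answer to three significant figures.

Loading drop = R_th/(R_th + R_L) ≤ 0.0640, so R_th ≤ R_L · ε/(1−ε) = 8.20 kΩ × 0.0640/0.9360 = 561 Ω.
(Any R1, R2 with R2/(R1+R2) = 0.192 and R1‖R2 ≤ 561 Ω will meet the spec.)

R_th ≤ 561 Ω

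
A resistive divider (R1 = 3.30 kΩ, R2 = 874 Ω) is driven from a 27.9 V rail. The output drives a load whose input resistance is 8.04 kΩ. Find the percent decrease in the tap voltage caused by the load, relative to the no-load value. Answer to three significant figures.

The divider's output (Thévenin) resistance is R1‖R2 = 691.0 Ω.
Fractional drop under load = R_th/(R_th + R_L) = 691.0 / (691.0 + 8040) = 0.07914.
So the output falls by 7.91 %.

7.91 %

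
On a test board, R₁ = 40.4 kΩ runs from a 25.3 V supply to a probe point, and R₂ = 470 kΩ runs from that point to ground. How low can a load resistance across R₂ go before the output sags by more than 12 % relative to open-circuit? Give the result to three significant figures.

R_L(min) ≈ 273 kΩ

Output resistance R_th = R₁‖R₂ = (40.4 × 470)/510.4 = 37.20 kΩ.
The fractional drop is R_th/(R_th + R_L); requiring this ≤ 0.120 gives R_L ≥ R_th(1/0.120 − 1) = 37.20 × 7.333 = 273 kΩ.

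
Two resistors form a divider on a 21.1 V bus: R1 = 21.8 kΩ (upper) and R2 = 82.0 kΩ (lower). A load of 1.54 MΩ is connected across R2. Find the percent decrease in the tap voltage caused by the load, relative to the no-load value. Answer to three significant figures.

The divider's output (Thévenin) resistance is R1‖R2 = 17.22 kΩ.
Fractional drop under load = R_th/(R_th + R_L) = 17.22 / (17.22 + 1540) = 0.01106.
So the output falls by 1.11 %.

1.11 %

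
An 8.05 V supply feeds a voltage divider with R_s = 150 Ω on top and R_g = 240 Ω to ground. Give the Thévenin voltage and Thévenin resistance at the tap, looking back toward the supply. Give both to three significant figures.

V_th = 4.95 V, R_th = 92.3 Ω

V_th is the open-circuit tap voltage: 8.05 × 240/(150 + 240) = 4.95 V.
With the supply zeroed, R_s and R_g appear in parallel from the tap: R_th = R_s‖R_g = (150 × 240)/390.0 = 92.3 Ω.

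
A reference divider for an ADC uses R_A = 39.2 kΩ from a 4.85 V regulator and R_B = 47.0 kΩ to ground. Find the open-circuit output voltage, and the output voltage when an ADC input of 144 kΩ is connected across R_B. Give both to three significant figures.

Unloaded: 2.64 V; loaded: 2.30 V

Open-circuit: V = 4.85 × 47.0/(39.2 + 47.0) = 2.64 V.
With the load, R_B becomes R_B‖R_L = 35.43 kΩ, so V = 4.85 × 35.43/74.63 = 2.30 V.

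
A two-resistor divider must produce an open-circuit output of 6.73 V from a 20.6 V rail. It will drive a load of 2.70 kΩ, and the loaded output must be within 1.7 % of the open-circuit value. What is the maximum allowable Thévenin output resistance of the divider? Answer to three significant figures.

R_th ≤ 46.7 Ω

Loading drop = R_th/(R_th + R_L) ≤ 0.0170, so R_th ≤ R_L · ε/(1−ε) = 2.70 kΩ × 0.0170/0.9830 = 46.7 Ω.
(Any R1, R2 with R2/(R1+R2) = 0.327 and R1‖R2 ≤ 46.7 Ω will meet the spec.)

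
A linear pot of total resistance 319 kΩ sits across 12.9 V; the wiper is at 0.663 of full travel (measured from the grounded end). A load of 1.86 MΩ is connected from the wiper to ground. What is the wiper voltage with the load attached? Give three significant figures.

V ≈ 8.24 V

The wiper splits the pot into (1−α)R = 107.5 kΩ above and αR = 211.5 kΩ below.
Lower section ‖ load = 189.9 kΩ.
V_wiper = 12.9 × 189.9/(107.5 + 189.9) = 8.24 V.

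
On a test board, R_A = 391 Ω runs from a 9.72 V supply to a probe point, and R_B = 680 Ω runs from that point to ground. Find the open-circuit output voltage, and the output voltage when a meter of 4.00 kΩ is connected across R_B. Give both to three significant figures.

Open-circuit: V = 9.72 × 680/(391 + 680) = 6.17 V.
With the load, R_B becomes R_B‖R_L = 581.2 Ω, so V = 9.72 × 581.2/972.2 = 5.81 V.

Unloaded: 6.17 V; loaded: 5.81 V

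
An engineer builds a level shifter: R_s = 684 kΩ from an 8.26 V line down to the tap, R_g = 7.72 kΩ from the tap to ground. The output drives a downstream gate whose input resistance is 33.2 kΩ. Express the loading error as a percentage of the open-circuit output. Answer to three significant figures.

18.7 %

Unloaded V = 8.26 × 7.72/691.7 = 0.09219 V.
Loaded: R_g‖R_L = 6.264 kΩ, giving V = 8.26 × 6.264/690.3 = 0.07495 V.
Drop = (0.09219 − 0.07495) / 0.09219 = 18.7 %.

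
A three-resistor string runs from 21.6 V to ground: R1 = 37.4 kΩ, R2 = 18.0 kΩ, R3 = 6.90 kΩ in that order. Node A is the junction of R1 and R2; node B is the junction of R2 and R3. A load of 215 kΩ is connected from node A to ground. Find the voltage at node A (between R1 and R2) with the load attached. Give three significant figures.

V ≈ 8.07 V

Below node A the series string R2+R3 = 24.90 kΩ sits in parallel with the 215 kΩ load: 22.32 kΩ.
V_A = 21.6 × 22.32/(37.4 + 22.32) = 8.07 V.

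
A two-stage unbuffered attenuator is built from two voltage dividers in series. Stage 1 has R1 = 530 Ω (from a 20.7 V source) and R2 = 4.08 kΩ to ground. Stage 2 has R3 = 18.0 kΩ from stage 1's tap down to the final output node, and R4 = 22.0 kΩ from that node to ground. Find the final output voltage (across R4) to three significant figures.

Stage 2 presents R3+R4 = 40000 Ω as a load on stage 1's tap.
Stage 1's lower leg becomes R2‖(R3+R4) = 3702 Ω, so V_mid = 20.7 × 3702/4232 = 18.11 V.
Stage 2 is itself unloaded: V_out = V_mid × R4/(R3+R4) = 18.11 × 22000/40000 = 9.96 V.

V_out ≈ 9.96 V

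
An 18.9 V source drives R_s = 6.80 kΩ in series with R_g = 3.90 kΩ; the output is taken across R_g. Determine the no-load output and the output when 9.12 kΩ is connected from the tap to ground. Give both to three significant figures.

Unloaded: 6.89 V; loaded: 5.42 V

Open-circuit: V = 18.9 × 3.90/(6.80 + 3.90) = 6.89 V.
With the load, R_g becomes R_g‖R_L = 2.732 kΩ, so V = 18.9 × 2.732/9.532 = 5.42 V.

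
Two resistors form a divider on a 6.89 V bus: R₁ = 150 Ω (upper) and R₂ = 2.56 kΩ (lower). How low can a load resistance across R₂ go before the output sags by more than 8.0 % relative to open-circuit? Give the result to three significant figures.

R_L(min) ≈ 1.63 kΩ

Output resistance R_th = R₁‖R₂ = (150 × 2560)/2710 = 141.7 Ω.
The fractional drop is R_th/(R_th + R_L); requiring this ≤ 0.0800 gives R_L ≥ R_th(1/0.0800 − 1) = 141.7 × 11.50 = 1.63 kΩ.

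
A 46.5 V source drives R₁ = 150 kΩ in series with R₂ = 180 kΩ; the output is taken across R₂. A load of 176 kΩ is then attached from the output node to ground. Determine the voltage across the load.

The load sits in parallel with R₂: R₂‖R_L = (180 × 176) / (180 + 176) = 88.99 kΩ.
V_out = 46.5 × 88.99 / (150 + 88.99) = 46.5 × 88.99/239.0 = 17.3 V.

V_out ≈ 17.3 V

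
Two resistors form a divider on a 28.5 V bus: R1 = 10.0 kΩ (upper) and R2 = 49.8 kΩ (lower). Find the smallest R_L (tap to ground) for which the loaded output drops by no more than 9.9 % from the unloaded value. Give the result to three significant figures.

Output resistance R_th = R1‖R2 = (10.0 × 49.8)/59.80 = 8.328 kΩ.
The fractional drop is R_th/(R_th + R_L); requiring this ≤ 0.0990 gives R_L ≥ R_th(1/0.0990 − 1) = 8.328 × 9.101 = 75.8 kΩ.

R_L(min) ≈ 75.8 kΩ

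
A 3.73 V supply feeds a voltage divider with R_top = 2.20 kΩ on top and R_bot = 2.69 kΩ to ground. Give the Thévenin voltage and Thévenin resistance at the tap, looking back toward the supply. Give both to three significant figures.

V_th = 2.05 V, R_th = 1.21 kΩ

V_th is the open-circuit tap voltage: 3.73 × 2.69/(2.20 + 2.69) = 2.05 V.
With the supply zeroed, R_top and R_bot appear in parallel from the tap: R_th = R_top‖R_bot = (2.20 × 2.69)/4.890 = 1.21 kΩ.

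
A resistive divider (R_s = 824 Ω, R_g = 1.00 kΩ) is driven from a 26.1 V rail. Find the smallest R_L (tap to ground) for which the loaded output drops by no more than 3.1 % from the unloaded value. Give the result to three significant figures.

Output resistance R_th = R_s‖R_g = (824 × 1000)/1824 = 451.8 Ω.
The fractional drop is R_th/(R_th + R_L); requiring this ≤ 0.0310 gives R_L ≥ R_th(1/0.0310 − 1) = 451.8 × 31.26 = 14.1 kΩ.

R_L(min) ≈ 14.1 kΩ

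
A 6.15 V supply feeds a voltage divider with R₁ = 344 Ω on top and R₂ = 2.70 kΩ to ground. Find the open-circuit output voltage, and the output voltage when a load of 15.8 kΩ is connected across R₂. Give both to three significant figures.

Unloaded: 5.45 V; loaded: 5.35 V

Open-circuit: V = 6.15 × 2700/(344 + 2700) = 5.45 V.
With the load, R₂ becomes R₂‖R_L = 2306 Ω, so V = 6.15 × 2306/2650 = 5.35 V.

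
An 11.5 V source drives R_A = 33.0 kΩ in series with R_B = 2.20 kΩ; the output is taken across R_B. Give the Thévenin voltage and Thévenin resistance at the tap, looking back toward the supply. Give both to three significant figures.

V_th = 0.719 V, R_th = 2.06 kΩ

V_th is the open-circuit tap voltage: 11.5 × 2.20/(33.0 + 2.20) = 0.719 V.
With the supply zeroed, R_A and R_B appear in parallel from the tap: R_th = R_A‖R_B = (33.0 × 2.20)/35.20 = 2.06 kΩ.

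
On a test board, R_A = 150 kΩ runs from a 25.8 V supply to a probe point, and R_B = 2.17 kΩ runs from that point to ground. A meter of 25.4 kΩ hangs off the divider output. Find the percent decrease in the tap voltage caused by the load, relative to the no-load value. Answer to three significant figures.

The divider's output (Thévenin) resistance is R_A‖R_B = 2.139 kΩ.
Fractional drop under load = R_th/(R_th + R_L) = 2.139 / (2.139 + 25.4) = 0.07767.
So the output falls by 7.77 %.

7.77 %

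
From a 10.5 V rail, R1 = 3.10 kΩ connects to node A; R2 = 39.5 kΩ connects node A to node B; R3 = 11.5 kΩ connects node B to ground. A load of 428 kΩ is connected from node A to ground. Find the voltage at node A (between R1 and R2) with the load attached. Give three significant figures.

V ≈ 9.83 V

Below node A the series string R2+R3 = 51.00 kΩ sits in parallel with the 428 kΩ load: 45.57 kΩ.
V_A = 10.5 × 45.57/(3.10 + 45.57) = 9.83 V.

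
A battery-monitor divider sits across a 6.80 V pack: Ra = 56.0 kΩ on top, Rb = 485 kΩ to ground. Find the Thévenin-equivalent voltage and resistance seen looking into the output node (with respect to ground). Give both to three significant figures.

V_th is the open-circuit tap voltage: 6.80 × 485/(56.0 + 485) = 6.10 V.
With the supply zeroed, Ra and Rb appear in parallel from the tap: R_th = Ra‖Rb = (56.0 × 485)/541.0 = 50.2 kΩ.

V_th = 6.10 V, R_th = 50.2 kΩ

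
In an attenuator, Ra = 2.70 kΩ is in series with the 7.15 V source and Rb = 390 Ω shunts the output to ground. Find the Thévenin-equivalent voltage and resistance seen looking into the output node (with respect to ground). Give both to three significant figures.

V_th is the open-circuit tap voltage: 7.15 × 390/(2700 + 390) = 0.902 V.
With the supply zeroed, Ra and Rb appear in parallel from the tap: R_th = Ra‖Rb = (2700 × 390)/3090 = 341 Ω.

V_th = 0.902 V, R_th = 341 Ω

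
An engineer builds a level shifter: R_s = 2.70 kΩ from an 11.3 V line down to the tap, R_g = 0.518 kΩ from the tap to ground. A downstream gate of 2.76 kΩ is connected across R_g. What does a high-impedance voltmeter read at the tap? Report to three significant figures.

The load sits in parallel with R_g: R_g‖R_L = (518 × 2760) / (518 + 2760) = 436.1 Ω.
V_out = 11.3 × 436.1 / (2700 + 436.1) = 11.3 × 436.1/3136 = 1.57 V.

V_out ≈ 1.57 V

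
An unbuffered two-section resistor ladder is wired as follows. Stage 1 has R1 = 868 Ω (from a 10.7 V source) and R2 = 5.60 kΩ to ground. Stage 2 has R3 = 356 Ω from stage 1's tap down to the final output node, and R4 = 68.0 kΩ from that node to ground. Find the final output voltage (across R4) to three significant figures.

V_out ≈ 9.12 V

Stage 2 presents R3+R4 = 68360 Ω as a load on stage 1's tap.
Stage 1's lower leg becomes R2‖(R3+R4) = 5176 Ω, so V_mid = 10.7 × 5176/6044 = 9.163 V.
Stage 2 is itself unloaded: V_out = V_mid × R4/(R3+R4) = 9.163 × 68000/68360 = 9.12 V.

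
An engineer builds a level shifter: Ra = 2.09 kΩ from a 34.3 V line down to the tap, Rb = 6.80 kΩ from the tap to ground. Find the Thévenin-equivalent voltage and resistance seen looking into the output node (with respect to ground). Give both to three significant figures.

V_th is the open-circuit tap voltage: 34.3 × 6.80/(2.09 + 6.80) = 26.2 V.
With the supply zeroed, Ra and Rb appear in parallel from the tap: R_th = Ra‖Rb = (2.09 × 6.80)/8.890 = 1.60 kΩ.

V_th = 26.2 V, R_th = 1.60 kΩ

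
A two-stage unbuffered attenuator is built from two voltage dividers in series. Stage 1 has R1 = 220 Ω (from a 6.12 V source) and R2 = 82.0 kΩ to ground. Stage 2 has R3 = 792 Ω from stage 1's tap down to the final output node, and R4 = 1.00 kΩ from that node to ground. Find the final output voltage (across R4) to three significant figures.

Stage 2 presents R3+R4 = 1792 Ω as a load on stage 1's tap.
Stage 1's lower leg becomes R2‖(R3+R4) = 1754 Ω, so V_mid = 6.12 × 1754/1974 = 5.438 V.
Stage 2 is itself unloaded: V_out = V_mid × R4/(R3+R4) = 5.438 × 1000/1792 = 3.03 V.

V_out ≈ 3.03 V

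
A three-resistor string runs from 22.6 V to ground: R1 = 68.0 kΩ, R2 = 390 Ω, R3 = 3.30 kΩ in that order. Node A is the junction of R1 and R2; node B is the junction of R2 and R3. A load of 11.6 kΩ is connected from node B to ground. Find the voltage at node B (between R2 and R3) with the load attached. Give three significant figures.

V ≈ 0.818 V

At node B, R3 is in parallel with the load: R3‖R_L = 2569 Ω.
Below node A the resistance is R2 + (R3‖R_L) = 2959 Ω, so V_A = 22.6 × 2959/70960 = 0.9425 V.
Then V_B = V_A × (R3‖R_L)/(R2 + R3‖R_L) = 0.9425 × 2569/2959 = 0.818 V.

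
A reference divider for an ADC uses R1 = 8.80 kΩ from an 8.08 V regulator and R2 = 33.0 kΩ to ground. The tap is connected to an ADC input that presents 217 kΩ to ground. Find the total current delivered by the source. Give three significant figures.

I ≈ 0.216 mA

R2‖R_L = 28.64 kΩ, so the source sees R1 + R2‖R_L = 37.44 kΩ.
I = 8.08 V / 37.44 kΩ = 0.216 mA.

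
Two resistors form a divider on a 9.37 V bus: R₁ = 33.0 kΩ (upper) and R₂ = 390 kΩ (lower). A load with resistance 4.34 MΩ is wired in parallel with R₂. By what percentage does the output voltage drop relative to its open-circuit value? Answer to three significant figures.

The divider's output (Thévenin) resistance is R₁‖R₂ = 30.43 kΩ.
Fractional drop under load = R_th/(R_th + R_L) = 30.43 / (30.43 + 4340) = 0.006962.
So the output falls by 0.696 %.

0.696 %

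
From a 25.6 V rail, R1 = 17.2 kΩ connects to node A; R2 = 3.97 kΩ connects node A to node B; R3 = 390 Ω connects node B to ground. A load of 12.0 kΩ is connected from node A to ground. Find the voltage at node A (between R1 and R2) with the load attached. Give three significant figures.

V ≈ 4.01 V

Below node A the series string R2+R3 = 4360 Ω sits in parallel with the 12000 Ω load: 3198 Ω.
V_A = 25.6 × 3198/(17200 + 3198) = 4.01 V.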